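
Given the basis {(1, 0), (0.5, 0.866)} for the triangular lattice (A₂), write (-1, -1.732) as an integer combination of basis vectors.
-2b₂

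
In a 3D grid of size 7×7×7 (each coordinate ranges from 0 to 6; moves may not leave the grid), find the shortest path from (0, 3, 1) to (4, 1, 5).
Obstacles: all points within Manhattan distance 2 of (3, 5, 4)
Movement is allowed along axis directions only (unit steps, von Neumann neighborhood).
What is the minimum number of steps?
10
(one shortest path: (0, 3, 1) → (1, 3, 1) → (2, 3, 1) → (3, 3, 1) → (4, 3, 1) → (4, 2, 1) → (4, 1, 1) → (4, 1, 2) → (4, 1, 3) → (4, 1, 4) → (4, 1, 5))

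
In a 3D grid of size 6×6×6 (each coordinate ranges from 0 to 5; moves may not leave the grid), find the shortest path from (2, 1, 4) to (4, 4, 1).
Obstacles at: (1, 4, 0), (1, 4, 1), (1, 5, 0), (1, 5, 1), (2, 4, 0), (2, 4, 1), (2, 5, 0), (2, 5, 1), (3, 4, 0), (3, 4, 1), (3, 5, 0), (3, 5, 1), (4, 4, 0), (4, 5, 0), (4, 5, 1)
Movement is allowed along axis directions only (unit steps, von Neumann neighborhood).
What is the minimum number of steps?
8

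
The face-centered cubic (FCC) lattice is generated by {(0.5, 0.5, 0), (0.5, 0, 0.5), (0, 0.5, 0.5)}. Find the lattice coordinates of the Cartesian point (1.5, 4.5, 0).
6b₁ - 3b₂ + 3b₃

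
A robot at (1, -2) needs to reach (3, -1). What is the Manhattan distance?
3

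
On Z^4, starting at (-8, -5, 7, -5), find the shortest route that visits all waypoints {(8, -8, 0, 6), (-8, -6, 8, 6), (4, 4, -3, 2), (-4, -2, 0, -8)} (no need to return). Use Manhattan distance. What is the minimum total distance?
89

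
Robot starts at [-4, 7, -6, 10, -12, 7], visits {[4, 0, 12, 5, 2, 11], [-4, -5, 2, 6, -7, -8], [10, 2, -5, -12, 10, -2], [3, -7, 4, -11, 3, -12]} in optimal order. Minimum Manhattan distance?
192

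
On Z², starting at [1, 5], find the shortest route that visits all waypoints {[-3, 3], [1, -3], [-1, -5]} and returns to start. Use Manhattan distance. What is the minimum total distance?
28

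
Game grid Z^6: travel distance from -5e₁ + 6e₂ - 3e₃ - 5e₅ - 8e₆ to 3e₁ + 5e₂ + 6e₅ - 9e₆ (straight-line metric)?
14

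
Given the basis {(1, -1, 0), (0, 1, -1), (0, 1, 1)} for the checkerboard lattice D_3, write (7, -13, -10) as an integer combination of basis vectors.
7b₁ + 2b₂ - 8b₃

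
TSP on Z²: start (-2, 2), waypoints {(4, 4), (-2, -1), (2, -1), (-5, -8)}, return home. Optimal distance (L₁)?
42
(one optimal route: (-2, 2) → (4, 4) → (2, -1) → (-2, -1) → (-5, -8) → (-2, 2))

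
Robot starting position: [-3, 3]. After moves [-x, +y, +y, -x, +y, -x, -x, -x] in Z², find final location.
(-8, 6)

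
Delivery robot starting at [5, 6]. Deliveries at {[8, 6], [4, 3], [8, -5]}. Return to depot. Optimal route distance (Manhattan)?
30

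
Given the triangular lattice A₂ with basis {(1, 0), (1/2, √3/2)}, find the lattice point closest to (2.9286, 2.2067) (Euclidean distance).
(3, 1.732)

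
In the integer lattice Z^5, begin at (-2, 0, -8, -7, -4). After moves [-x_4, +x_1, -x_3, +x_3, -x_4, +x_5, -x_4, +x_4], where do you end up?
(-1, 0, -8, -9, -3)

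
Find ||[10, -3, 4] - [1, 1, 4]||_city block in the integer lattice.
13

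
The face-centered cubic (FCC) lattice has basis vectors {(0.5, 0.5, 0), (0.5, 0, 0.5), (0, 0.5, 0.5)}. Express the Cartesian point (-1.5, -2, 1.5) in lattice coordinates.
-5b₁ + 2b₂ + b₃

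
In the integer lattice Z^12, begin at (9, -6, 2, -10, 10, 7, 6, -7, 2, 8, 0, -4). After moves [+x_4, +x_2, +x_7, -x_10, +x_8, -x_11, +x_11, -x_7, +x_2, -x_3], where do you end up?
(9, -4, 1, -9, 10, 7, 6, -6, 2, 7, 0, -4)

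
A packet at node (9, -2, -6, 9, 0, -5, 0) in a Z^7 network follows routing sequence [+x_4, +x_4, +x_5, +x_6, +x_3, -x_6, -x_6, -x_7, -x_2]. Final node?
(9, -3, -5, 11, 1, -6, -1)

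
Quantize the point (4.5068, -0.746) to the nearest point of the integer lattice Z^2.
(5, -1)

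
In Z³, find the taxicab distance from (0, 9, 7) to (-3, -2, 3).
18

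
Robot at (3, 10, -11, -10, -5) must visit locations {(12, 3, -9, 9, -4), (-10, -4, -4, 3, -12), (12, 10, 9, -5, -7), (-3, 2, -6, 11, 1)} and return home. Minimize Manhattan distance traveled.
194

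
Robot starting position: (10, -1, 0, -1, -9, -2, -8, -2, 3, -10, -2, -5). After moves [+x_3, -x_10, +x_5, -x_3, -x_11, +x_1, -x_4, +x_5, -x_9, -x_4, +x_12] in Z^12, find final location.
(11, -1, 0, -3, -7, -2, -8, -2, 2, -11, -3, -4)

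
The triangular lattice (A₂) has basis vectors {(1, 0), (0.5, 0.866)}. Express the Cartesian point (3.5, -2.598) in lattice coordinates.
5b₁ - 3b₂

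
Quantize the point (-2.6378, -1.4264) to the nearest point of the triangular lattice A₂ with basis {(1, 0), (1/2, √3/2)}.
(-3, -1.732)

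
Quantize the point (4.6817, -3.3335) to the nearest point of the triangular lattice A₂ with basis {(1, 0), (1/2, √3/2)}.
(5, -3.464)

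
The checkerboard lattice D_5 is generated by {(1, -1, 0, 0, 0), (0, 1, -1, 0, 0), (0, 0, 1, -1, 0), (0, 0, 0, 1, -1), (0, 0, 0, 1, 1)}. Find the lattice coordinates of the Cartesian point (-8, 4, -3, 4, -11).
-8b₁ - 4b₂ - 7b₃ + 4b₄ - 7b₅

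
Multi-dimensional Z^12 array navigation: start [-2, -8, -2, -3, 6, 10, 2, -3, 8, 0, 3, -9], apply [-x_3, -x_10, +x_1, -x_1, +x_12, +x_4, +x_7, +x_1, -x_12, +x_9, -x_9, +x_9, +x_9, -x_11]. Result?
(-1, -8, -3, -2, 6, 10, 3, -3, 10, -1, 2, -9)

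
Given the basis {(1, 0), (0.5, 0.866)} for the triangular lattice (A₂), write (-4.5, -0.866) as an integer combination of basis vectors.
-4b₁ - b₂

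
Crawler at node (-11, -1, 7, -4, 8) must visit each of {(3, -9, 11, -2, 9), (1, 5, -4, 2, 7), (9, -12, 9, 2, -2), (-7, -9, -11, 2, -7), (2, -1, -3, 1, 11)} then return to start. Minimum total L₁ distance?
186
(one optimal route: (-11, -1, 7, -4, 8) → (3, -9, 11, -2, 9) → (9, -12, 9, 2, -2) → (-7, -9, -11, 2, -7) → (1, 5, -4, 2, 7) → (2, -1, -3, 1, 11) → (-11, -1, 7, -4, 8))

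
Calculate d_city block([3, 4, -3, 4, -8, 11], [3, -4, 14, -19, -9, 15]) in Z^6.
53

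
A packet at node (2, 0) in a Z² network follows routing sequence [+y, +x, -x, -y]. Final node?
(2, 0)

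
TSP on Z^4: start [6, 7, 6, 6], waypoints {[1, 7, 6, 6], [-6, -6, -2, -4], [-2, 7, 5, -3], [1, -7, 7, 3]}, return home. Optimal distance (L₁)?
90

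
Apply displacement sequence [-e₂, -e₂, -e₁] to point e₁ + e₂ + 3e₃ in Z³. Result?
(0, -1, 3)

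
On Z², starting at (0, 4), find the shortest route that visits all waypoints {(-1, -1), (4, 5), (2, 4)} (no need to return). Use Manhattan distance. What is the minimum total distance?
16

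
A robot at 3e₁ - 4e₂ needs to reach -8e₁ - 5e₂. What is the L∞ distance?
11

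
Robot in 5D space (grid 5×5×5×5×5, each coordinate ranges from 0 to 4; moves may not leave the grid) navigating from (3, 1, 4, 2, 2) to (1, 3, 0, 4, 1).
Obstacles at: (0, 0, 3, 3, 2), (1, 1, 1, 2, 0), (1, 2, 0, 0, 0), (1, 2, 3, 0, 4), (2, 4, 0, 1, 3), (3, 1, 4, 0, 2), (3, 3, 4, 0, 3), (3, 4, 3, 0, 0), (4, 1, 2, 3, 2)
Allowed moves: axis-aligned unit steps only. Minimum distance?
11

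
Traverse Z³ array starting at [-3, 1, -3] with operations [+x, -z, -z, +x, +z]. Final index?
(-1, 1, -4)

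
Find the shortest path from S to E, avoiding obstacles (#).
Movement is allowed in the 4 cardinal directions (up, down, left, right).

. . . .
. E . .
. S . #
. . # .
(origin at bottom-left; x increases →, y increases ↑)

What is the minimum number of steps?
1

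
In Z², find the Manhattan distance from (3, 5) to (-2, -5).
15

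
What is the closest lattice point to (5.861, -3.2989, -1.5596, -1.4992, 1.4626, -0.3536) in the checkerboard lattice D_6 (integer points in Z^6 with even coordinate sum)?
(6, -3, -2, -2, 1, 0)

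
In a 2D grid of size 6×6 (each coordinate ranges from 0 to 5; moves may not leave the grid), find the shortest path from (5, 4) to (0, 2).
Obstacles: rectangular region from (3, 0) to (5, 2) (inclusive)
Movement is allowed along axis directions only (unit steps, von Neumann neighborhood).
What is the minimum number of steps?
7
(one shortest path: (5, 4) → (4, 4) → (3, 4) → (2, 4) → (1, 4) → (0, 4) → (0, 3) → (0, 2))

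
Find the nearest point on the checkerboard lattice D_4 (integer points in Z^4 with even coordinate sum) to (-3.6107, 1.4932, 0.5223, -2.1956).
(-4, 1, 1, -2)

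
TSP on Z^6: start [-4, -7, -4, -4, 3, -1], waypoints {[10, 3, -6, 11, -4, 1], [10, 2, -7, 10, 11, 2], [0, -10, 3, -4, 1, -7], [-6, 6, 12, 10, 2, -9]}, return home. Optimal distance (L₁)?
194
(one optimal route: (-4, -7, -4, -4, 3, -1) → (10, 2, -7, 10, 11, 2) → (10, 3, -6, 11, -4, 1) → (-6, 6, 12, 10, 2, -9) → (0, -10, 3, -4, 1, -7) → (-4, -7, -4, -4, 3, -1))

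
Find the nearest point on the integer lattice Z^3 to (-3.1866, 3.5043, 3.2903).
(-3, 4, 3)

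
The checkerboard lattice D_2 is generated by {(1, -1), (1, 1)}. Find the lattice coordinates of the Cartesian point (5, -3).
4b₁ + b₂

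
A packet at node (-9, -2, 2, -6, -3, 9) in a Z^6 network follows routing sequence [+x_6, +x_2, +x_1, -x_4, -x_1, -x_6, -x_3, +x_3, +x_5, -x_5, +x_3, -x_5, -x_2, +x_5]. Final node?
(-9, -2, 3, -7, -3, 9)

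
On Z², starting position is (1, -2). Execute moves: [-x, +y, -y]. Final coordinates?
(0, -2)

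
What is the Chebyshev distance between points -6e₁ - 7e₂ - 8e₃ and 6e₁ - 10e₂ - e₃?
12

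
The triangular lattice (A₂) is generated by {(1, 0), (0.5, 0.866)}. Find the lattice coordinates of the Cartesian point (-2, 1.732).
-3b₁ + 2b₂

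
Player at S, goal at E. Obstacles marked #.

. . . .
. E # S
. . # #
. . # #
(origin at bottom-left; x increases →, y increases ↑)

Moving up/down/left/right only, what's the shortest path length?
4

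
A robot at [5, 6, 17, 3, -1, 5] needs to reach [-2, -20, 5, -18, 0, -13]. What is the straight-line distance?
40.4351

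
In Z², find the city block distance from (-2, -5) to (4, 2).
13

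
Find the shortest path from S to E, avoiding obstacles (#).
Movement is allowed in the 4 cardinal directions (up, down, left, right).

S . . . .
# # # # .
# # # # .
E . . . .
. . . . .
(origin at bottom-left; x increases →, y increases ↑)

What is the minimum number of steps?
11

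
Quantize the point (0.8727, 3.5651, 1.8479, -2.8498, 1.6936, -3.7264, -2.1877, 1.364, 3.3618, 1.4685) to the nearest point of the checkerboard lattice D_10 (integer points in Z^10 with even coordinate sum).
(1, 4, 2, -3, 2, -4, -2, 1, 3, 2)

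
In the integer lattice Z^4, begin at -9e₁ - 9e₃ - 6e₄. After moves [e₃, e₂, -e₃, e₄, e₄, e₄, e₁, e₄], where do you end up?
(-8, 1, -9, -2)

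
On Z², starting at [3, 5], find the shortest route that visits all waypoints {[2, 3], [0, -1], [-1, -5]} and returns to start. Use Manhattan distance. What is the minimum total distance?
28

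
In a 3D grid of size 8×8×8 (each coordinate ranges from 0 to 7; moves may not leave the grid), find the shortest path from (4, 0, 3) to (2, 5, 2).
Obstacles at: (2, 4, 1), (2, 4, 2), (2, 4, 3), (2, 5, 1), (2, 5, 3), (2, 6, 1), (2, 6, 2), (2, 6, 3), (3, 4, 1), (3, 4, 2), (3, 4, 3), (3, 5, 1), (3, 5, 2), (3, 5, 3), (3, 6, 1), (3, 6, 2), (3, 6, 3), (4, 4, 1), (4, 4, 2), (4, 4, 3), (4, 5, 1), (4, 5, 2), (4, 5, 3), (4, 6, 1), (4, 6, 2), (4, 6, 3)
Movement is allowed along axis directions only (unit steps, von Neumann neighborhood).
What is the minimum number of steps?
10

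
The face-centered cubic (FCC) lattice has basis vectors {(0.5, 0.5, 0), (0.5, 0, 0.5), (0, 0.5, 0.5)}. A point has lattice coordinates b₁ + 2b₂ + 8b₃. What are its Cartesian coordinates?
(1.5, 4.5, 5)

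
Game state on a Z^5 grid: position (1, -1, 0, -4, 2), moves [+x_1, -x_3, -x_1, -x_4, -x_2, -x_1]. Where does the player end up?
(0, -2, -1, -5, 2)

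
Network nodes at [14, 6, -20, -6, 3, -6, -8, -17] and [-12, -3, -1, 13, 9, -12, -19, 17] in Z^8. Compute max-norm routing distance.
34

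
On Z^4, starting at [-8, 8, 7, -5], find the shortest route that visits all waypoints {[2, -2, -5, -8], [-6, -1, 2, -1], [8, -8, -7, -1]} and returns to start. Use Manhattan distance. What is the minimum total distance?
106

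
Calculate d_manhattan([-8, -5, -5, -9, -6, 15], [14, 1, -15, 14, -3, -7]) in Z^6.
86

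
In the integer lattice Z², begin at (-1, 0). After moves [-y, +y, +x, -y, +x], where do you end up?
(1, -1)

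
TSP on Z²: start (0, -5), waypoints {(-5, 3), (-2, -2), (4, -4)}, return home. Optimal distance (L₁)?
34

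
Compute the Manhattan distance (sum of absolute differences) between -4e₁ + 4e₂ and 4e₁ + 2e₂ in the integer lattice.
10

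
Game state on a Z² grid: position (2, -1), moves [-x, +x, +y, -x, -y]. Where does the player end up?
(1, -1)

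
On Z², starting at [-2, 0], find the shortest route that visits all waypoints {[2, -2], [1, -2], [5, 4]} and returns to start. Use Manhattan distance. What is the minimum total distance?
26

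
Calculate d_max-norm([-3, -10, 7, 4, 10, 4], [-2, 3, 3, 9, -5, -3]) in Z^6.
15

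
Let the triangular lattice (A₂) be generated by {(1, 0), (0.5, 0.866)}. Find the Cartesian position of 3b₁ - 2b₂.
(2, -1.732)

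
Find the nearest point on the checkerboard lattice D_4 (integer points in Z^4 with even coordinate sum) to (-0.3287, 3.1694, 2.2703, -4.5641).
(0, 3, 2, -5)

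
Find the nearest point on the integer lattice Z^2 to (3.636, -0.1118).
(4, 0)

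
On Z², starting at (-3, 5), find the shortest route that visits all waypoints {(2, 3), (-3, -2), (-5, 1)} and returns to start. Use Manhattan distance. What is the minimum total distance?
28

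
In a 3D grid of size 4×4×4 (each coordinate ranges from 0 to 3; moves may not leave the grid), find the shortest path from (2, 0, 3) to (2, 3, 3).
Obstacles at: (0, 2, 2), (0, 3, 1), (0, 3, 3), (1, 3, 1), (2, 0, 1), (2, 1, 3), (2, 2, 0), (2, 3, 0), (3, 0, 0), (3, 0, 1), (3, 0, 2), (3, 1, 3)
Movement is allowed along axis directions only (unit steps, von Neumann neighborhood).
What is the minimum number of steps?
5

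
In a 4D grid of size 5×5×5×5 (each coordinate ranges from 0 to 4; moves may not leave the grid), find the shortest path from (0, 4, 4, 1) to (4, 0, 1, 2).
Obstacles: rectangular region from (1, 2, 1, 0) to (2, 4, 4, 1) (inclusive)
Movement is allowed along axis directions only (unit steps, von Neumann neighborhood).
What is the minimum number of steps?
12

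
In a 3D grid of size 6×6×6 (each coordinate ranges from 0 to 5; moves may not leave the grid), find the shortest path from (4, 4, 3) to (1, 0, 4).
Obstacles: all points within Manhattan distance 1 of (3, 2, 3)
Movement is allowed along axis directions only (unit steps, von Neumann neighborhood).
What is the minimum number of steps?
8
(one shortest path: (4, 4, 3) → (3, 4, 3) → (2, 4, 3) → (1, 4, 3) → (1, 3, 3) → (1, 2, 3) → (1, 1, 3) → (1, 0, 3) → (1, 0, 4))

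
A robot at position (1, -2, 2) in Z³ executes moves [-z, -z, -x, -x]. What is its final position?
(-1, -2, 0)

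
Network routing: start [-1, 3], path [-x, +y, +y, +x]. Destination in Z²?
(-1, 5)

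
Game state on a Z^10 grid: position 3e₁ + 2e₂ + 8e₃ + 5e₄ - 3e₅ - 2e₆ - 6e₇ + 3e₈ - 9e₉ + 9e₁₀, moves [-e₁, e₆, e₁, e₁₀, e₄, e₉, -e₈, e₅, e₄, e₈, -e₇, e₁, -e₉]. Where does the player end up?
(4, 2, 8, 7, -2, -1, -7, 3, -9, 10)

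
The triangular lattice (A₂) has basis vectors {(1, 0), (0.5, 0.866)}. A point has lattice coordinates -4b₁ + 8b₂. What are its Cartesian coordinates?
(0, 6.928)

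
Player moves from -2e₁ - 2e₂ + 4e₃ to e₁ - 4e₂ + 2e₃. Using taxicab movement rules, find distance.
7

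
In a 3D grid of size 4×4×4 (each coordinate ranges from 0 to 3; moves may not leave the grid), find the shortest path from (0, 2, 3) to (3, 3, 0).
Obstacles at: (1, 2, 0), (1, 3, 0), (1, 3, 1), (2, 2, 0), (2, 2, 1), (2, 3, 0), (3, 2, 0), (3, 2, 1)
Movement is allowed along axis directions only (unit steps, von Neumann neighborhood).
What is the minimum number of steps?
7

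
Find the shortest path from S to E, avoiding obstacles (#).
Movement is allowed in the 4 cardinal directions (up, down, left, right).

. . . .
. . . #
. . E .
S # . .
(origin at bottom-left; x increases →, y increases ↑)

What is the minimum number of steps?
3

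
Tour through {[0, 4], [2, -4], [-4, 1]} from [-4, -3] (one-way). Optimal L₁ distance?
21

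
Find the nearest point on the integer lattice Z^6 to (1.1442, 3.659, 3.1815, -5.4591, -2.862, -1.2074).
(1, 4, 3, -5, -3, -1)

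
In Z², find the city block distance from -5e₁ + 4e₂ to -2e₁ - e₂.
8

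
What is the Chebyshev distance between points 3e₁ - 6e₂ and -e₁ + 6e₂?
12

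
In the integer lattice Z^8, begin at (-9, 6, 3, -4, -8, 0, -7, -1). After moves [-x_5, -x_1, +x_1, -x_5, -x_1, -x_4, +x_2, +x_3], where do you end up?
(-10, 7, 4, -5, -10, 0, -7, -1)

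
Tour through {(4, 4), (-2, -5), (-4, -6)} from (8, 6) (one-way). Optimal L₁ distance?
24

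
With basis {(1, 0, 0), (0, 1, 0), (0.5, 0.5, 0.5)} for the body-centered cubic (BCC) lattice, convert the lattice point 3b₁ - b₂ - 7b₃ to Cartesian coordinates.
(-0.5, -4.5, -3.5)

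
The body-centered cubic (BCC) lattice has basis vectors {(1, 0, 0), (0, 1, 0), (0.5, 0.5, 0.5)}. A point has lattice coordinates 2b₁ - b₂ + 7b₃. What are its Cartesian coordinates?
(5.5, 2.5, 3.5)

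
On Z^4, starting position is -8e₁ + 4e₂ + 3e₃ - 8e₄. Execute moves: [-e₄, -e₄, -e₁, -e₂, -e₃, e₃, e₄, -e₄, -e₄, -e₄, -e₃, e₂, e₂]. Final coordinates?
(-9, 5, 2, -12)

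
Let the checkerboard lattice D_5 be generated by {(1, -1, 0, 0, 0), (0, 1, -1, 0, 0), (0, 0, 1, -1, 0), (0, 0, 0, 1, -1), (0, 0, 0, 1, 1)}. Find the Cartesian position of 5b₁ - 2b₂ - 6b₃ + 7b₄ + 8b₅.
(5, -7, -4, 21, 1)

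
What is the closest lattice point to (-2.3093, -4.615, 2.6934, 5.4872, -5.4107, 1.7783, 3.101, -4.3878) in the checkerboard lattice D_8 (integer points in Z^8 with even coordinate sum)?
(-2, -5, 3, 6, -5, 2, 3, -4)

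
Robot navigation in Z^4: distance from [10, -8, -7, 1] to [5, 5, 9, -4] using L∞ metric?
16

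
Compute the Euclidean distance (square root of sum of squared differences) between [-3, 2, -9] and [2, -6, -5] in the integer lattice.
10.247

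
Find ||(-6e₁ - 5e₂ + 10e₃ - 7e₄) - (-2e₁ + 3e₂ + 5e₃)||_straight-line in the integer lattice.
12.4097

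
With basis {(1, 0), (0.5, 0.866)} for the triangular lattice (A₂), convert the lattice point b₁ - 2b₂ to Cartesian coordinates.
(0, -1.732)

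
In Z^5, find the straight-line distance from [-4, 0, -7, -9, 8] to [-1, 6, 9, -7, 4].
17.9165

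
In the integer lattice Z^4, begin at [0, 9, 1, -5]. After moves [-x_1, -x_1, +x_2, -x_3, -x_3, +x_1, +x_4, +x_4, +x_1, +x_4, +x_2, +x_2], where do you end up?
(0, 12, -1, -2)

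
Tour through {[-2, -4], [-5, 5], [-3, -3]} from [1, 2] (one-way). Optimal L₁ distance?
21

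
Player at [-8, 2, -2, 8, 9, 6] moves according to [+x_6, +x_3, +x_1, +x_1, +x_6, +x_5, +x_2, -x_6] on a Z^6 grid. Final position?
(-6, 3, -1, 8, 10, 7)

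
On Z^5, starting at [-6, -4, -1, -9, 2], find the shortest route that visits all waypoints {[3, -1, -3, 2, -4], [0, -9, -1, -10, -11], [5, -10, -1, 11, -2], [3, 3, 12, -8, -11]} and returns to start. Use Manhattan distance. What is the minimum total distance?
156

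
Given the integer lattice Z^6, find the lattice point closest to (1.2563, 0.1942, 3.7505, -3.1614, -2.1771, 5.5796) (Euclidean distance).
(1, 0, 4, -3, -2, 6)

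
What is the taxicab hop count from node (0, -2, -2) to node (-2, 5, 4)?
15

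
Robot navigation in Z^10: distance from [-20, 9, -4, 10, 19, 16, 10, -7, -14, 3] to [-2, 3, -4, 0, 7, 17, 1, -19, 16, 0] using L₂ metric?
41.7013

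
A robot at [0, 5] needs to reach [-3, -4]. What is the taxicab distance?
12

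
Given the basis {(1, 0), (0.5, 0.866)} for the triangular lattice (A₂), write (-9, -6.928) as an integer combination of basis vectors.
-5b₁ - 8b₂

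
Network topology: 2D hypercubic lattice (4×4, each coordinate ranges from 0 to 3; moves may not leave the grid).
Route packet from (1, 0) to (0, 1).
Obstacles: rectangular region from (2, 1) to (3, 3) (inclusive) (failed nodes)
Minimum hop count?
2
(one shortest path: (1, 0) → (0, 0) → (0, 1))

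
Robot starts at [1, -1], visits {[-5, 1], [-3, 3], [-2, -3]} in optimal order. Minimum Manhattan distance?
16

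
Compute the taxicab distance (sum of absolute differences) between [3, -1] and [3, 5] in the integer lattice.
6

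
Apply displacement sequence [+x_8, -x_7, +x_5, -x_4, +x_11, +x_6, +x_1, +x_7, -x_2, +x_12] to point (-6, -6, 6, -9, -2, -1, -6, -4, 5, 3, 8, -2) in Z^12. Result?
(-5, -7, 6, -10, -1, 0, -6, -3, 5, 3, 9, -1)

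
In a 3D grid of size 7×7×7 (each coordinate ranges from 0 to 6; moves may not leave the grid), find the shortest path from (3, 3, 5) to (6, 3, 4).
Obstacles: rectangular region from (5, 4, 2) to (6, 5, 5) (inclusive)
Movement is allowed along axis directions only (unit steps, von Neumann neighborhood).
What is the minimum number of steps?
4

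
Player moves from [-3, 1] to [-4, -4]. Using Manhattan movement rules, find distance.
6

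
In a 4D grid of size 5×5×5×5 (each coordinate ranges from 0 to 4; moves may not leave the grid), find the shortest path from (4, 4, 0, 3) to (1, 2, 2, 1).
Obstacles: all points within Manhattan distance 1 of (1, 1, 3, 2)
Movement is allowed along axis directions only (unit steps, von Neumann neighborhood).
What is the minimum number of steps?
9
(one shortest path: (4, 4, 0, 3) → (3, 4, 0, 3) → (2, 4, 0, 3) → (1, 4, 0, 3) → (1, 3, 0, 3) → (1, 2, 0, 3) → (1, 2, 1, 3) → (1, 2, 2, 3) → (1, 2, 2, 2) → (1, 2, 2, 1))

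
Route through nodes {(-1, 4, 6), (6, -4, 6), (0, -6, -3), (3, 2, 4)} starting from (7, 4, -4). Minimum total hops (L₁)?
54
(one optimal route: (7, 4, -4) → (-1, 4, 6) → (3, 2, 4) → (6, -4, 6) → (0, -6, -3))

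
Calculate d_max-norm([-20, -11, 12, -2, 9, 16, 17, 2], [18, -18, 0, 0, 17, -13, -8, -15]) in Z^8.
38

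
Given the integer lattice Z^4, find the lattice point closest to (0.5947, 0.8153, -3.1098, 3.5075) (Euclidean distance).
(1, 1, -3, 4)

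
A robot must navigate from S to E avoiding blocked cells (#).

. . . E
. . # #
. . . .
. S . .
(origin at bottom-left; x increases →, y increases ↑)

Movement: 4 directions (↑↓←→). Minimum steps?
5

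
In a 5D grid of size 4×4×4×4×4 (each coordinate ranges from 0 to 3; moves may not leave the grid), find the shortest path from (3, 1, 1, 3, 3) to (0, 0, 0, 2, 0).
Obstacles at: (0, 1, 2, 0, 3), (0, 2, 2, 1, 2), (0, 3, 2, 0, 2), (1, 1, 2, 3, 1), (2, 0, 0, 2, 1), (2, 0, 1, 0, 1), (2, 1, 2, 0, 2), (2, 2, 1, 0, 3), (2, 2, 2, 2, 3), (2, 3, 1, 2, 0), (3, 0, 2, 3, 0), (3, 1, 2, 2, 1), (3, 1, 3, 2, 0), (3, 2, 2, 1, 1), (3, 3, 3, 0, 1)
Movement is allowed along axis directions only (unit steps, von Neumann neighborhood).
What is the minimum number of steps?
9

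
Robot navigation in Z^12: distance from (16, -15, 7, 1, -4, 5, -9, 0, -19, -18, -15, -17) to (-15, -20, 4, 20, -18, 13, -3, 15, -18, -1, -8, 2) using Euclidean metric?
50.7642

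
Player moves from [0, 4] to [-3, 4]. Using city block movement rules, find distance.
3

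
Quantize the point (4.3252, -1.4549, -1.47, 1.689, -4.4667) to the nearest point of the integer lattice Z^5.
(4, -1, -1, 2, -4)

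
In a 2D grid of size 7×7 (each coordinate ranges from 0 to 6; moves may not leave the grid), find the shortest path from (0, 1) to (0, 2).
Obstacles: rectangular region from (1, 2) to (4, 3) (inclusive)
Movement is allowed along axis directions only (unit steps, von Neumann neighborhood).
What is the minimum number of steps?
1
(one shortest path: (0, 1) → (0, 2))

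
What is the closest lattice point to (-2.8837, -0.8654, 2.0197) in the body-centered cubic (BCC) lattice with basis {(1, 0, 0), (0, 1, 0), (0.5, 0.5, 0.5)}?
(-3, -1, 2)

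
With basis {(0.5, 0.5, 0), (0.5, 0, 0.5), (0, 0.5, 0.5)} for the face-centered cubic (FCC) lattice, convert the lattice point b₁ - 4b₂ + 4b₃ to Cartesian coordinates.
(-1.5, 2.5, 0)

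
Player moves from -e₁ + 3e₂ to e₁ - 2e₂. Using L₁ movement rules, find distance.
7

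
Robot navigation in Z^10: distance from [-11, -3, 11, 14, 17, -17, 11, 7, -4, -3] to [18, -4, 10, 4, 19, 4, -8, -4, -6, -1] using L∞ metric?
29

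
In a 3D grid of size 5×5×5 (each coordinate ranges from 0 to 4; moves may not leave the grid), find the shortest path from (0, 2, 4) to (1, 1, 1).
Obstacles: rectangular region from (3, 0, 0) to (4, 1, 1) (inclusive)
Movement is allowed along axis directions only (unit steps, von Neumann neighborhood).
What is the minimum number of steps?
5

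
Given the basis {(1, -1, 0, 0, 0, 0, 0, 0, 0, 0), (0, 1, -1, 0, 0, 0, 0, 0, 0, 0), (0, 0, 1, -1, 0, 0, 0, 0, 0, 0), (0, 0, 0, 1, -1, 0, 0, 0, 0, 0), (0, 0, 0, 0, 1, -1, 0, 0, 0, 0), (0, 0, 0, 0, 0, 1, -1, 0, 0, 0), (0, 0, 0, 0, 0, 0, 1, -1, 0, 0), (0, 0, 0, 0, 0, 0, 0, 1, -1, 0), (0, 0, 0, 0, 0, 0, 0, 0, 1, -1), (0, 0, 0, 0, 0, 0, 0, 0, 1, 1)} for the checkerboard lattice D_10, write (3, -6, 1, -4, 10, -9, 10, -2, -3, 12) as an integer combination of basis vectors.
3b₁ - 3b₂ - 2b₃ - 6b₄ + 4b₅ - 5b₆ + 5b₇ + 3b₈ - 6b₉ + 6b₁₀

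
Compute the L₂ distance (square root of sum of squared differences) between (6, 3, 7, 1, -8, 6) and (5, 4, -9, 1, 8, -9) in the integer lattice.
27.1846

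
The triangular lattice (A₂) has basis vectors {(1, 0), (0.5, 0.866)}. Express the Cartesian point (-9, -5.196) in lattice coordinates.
-6b₁ - 6b₂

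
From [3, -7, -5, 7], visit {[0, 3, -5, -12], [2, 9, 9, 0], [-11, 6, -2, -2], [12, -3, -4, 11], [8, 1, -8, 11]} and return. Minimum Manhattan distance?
160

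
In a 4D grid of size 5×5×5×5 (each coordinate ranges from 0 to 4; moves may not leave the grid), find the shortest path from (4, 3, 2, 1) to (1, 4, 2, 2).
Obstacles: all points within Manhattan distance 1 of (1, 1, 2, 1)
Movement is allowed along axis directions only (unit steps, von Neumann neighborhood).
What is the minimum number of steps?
5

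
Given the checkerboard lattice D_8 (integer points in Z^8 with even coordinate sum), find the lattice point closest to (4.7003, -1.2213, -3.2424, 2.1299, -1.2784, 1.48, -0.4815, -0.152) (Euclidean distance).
(5, -1, -3, 2, -1, 1, -1, 0)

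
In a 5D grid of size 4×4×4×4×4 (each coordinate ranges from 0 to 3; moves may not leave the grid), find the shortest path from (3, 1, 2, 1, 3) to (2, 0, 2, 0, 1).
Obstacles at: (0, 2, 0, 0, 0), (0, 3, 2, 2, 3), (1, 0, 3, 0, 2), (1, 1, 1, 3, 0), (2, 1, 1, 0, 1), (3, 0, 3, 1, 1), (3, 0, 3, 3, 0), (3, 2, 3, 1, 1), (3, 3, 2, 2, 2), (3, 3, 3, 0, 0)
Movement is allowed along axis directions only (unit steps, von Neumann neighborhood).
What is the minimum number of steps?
5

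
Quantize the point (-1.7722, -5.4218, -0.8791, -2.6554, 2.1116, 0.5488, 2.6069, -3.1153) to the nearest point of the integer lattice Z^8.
(-2, -5, -1, -3, 2, 1, 3, -3)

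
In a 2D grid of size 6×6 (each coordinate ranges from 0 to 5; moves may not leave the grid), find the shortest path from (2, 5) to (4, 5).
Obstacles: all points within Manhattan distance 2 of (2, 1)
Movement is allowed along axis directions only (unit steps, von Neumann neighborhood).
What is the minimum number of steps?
2
(one shortest path: (2, 5) → (3, 5) → (4, 5))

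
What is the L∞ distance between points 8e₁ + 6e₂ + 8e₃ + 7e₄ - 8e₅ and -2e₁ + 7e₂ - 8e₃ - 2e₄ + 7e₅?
16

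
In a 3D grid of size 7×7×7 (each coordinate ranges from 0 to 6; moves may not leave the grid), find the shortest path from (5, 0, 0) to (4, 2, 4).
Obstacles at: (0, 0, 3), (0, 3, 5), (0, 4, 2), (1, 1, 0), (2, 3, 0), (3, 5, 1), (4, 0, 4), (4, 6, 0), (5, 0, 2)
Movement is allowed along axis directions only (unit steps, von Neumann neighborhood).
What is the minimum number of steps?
7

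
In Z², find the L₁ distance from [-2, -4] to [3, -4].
5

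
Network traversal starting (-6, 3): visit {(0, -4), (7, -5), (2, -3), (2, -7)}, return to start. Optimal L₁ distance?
46
(one optimal route: (-6, 3) → (0, -4) → (7, -5) → (2, -7) → (2, -3) → (-6, 3))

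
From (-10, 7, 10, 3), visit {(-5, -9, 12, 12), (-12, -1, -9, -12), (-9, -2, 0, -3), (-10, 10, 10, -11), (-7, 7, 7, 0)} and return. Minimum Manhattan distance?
154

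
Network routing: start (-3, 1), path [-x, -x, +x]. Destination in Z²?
(-4, 1)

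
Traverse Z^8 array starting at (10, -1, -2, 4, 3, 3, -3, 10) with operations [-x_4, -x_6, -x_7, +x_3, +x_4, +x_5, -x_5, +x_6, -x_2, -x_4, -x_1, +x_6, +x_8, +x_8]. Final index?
(9, -2, -1, 3, 3, 4, -4, 12)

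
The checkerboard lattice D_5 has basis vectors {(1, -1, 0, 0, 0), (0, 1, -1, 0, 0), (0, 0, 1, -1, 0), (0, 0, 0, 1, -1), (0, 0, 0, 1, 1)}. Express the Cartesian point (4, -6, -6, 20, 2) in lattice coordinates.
4b₁ - 2b₂ - 8b₃ + 5b₄ + 7b₅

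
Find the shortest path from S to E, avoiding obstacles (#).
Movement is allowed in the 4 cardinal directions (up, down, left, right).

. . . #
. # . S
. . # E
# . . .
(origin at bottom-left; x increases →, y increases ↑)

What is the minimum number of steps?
1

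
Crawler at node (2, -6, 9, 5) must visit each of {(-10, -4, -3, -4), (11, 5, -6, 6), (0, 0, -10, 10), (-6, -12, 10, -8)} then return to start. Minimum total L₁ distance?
152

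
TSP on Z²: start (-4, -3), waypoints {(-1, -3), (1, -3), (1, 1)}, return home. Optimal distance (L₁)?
18
(one optimal route: (-4, -3) → (-1, -3) → (1, -3) → (1, 1) → (-4, -3))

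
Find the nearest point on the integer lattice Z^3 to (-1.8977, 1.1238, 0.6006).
(-2, 1, 1)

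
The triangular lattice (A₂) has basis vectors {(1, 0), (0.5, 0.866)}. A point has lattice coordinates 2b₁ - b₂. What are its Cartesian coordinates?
(1.5, -0.866)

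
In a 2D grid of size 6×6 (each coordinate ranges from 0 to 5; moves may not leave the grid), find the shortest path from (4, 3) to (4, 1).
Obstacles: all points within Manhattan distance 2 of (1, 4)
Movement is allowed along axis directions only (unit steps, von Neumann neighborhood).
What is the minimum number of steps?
2
(one shortest path: (4, 3) → (4, 2) → (4, 1))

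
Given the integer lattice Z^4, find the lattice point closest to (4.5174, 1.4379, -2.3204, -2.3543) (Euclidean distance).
(5, 1, -2, -2)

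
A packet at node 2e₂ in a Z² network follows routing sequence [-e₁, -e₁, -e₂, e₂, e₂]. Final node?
(-2, 3)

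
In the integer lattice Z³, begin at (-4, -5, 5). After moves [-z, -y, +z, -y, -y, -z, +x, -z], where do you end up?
(-3, -8, 3)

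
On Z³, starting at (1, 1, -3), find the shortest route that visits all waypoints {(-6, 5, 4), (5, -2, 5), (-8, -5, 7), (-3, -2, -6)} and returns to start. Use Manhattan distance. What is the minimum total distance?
78
(one optimal route: (1, 1, -3) → (5, -2, 5) → (-8, -5, 7) → (-6, 5, 4) → (-3, -2, -6) → (1, 1, -3))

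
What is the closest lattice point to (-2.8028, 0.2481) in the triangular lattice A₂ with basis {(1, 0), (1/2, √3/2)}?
(-3, 0)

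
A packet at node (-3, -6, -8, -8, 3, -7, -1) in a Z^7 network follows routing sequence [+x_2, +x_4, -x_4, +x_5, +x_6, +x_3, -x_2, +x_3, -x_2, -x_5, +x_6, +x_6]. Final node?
(-3, -7, -6, -8, 3, -4, -1)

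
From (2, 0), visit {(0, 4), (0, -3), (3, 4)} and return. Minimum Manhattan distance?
20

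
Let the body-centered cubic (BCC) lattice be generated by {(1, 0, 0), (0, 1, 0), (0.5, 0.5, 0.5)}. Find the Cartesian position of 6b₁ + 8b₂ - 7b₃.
(2.5, 4.5, -3.5)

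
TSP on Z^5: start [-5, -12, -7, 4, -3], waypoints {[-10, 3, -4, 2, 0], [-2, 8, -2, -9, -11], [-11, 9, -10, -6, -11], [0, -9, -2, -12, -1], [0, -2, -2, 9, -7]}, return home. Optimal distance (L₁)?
176
(one optimal route: (-5, -12, -7, 4, -3) → (-10, 3, -4, 2, 0) → (-11, 9, -10, -6, -11) → (-2, 8, -2, -9, -11) → (0, -9, -2, -12, -1) → (0, -2, -2, 9, -7) → (-5, -12, -7, 4, -3))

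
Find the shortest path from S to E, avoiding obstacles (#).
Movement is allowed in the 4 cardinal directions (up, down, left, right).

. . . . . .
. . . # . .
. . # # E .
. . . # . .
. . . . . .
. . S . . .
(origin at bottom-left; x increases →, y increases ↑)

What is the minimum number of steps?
5
(one shortest path: (2, 0) → (3, 0) → (4, 0) → (4, 1) → (4, 2) → (4, 3))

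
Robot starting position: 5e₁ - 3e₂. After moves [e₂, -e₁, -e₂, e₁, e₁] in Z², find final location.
(6, -3)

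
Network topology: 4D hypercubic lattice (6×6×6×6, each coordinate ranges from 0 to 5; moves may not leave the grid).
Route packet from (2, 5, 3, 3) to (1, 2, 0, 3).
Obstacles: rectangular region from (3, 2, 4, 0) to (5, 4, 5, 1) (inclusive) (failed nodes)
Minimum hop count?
7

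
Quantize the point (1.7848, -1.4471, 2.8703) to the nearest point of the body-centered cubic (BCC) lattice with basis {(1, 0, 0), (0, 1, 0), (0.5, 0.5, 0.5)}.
(1.5, -1.5, 2.5)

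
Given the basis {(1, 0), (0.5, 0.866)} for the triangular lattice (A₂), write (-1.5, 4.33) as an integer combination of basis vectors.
-4b₁ + 5b₂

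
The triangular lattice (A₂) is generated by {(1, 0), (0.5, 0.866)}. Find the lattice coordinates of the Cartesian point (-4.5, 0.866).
-5b₁ + b₂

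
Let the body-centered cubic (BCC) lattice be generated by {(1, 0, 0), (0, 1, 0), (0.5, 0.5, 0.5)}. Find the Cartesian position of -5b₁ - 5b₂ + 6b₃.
(-2, -2, 3)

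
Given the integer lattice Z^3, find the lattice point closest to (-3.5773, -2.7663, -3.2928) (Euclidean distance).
(-4, -3, -3)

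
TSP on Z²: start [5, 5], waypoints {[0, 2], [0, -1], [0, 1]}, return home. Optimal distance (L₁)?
22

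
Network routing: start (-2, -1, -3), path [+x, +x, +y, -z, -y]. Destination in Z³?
(0, -1, -4)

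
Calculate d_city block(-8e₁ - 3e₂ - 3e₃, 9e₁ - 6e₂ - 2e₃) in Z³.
21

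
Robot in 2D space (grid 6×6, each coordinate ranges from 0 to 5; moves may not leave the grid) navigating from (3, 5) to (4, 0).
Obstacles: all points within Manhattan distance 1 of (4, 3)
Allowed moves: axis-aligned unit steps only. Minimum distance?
8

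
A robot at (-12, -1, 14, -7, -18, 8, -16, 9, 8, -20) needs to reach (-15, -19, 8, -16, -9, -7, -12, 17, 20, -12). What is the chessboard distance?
18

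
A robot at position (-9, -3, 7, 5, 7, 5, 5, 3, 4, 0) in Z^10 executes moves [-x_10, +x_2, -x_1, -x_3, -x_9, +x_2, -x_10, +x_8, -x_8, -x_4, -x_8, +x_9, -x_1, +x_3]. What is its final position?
(-11, -1, 7, 4, 7, 5, 5, 2, 4, -2)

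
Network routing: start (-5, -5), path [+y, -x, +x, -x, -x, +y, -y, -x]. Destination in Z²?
(-8, -4)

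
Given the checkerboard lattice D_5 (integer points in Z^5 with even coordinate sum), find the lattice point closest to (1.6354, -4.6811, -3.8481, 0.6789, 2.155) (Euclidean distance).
(2, -5, -4, 1, 2)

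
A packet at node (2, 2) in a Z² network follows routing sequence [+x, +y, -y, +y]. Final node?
(3, 3)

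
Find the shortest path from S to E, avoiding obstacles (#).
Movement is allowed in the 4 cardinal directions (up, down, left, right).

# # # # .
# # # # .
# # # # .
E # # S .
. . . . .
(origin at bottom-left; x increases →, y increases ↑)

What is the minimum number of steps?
5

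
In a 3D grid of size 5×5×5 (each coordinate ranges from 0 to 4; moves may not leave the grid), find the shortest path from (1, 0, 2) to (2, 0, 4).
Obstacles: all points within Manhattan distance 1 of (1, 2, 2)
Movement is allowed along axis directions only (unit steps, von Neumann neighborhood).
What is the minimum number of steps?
3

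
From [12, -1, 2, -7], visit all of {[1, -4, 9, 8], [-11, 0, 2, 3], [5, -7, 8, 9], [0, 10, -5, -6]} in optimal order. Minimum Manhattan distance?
105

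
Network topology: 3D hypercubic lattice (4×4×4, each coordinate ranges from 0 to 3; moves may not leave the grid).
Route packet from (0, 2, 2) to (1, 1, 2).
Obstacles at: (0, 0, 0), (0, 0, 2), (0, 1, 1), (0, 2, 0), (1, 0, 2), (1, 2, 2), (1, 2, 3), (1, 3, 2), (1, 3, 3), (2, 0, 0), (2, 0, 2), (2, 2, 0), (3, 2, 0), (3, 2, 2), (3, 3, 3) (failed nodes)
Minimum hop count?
2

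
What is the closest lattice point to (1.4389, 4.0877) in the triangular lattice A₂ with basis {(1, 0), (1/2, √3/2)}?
(1.5, 4.33)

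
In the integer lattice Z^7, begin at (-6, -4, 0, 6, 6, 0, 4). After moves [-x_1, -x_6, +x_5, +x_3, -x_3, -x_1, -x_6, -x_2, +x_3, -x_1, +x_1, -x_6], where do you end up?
(-8, -5, 1, 6, 7, -3, 4)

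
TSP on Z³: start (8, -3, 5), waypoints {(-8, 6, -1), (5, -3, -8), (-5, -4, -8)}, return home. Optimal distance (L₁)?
78
(one optimal route: (8, -3, 5) → (-8, 6, -1) → (-5, -4, -8) → (5, -3, -8) → (8, -3, 5))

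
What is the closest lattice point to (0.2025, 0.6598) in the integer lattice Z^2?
(0, 1)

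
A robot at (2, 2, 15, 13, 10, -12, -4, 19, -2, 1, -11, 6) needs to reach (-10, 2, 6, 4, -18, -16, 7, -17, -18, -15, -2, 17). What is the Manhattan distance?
161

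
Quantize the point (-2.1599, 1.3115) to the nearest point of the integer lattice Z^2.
(-2, 1)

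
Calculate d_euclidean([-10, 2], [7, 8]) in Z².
18.0278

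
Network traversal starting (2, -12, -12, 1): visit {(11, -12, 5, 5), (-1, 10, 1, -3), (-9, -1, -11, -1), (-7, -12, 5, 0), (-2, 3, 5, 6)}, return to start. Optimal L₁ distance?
158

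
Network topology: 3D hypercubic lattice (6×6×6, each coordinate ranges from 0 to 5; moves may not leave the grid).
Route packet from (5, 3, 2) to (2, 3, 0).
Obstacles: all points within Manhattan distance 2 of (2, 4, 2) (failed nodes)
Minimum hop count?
5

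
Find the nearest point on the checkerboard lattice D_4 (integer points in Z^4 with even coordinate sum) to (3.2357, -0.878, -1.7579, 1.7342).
(3, -1, -2, 2)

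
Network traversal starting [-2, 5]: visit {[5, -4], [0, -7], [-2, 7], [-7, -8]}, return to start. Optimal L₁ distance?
54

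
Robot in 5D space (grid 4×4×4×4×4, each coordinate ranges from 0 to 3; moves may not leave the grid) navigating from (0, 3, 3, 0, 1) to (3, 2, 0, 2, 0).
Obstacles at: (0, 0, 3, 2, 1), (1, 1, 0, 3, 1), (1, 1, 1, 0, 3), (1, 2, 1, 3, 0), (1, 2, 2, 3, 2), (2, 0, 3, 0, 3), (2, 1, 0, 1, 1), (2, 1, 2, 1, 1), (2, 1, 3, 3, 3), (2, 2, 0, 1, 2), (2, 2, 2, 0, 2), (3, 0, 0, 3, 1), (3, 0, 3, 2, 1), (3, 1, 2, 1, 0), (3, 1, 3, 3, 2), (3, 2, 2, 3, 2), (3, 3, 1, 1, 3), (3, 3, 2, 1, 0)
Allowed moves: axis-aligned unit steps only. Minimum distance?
10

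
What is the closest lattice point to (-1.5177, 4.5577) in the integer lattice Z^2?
(-2, 5)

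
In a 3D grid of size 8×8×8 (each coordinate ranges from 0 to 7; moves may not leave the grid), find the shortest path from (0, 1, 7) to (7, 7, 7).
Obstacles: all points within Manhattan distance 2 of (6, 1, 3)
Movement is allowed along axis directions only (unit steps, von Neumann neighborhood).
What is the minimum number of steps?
13
(one shortest path: (0, 1, 7) → (1, 1, 7) → (2, 1, 7) → (3, 1, 7) → (4, 1, 7) → (5, 1, 7) → (6, 1, 7) → (7, 1, 7) → (7, 2, 7) → (7, 3, 7) → (7, 4, 7) → (7, 5, 7) → (7, 6, 7) → (7, 7, 7))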